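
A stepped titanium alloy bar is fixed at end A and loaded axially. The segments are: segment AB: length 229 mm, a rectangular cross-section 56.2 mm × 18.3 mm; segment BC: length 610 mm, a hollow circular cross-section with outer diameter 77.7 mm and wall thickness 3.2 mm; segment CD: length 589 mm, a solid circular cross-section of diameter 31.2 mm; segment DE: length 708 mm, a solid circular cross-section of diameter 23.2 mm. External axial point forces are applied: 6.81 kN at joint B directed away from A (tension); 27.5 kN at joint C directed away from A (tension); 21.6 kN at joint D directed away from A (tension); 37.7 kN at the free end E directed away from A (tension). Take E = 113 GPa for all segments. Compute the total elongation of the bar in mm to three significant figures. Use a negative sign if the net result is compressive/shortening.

1.77 mm

Internal axial forces (sectioning from the free end, tension +): N_DE = 37.7 kN, N_CD = 59.3 kN, N_BC = 86.8 kN, N_AB = 93.61 kN.
A_AB = 1028 mm².
A_BC = 749 mm².
A_CD = 764.5 mm².
A_DE = 422.7 mm².
δ_AB = 93610·229/(1028·113000) = 0.1845 mm
δ_BC = 86800·610/(749·113000) = 0.6256 mm
δ_CD = 59300·589/(764.5·113000) = 0.4043 mm
δ_DE = 37700·708/(422.7·113000) = 0.5588 mm
δ = Σδ_i = 1.773 mm.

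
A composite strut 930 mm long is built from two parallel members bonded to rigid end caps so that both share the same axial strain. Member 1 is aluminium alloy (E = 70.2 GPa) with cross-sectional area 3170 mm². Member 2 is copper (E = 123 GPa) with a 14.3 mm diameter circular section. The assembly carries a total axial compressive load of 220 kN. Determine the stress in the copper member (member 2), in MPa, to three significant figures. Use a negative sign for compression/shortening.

-112 MPa

A_2 = 160.6 mm².
Equal strain + equilibrium ⇒ each member carries load in proportion to AE: A₁E₁ = 222500000 N, A₂E₂ = 19750000 N, ΣAE = 242300000 N.
σ₂ = P·E₂/ΣAE = -220000·123000/242300000 = -111.7 MPa.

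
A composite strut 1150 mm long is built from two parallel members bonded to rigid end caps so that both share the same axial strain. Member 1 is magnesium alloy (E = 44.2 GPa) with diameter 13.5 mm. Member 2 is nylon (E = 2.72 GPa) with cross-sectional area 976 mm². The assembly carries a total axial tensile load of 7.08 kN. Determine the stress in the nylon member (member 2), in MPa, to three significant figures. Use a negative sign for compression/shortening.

2.14 MPa

A_1 = 143.1 mm².
Equal strain + equilibrium ⇒ each member carries load in proportion to AE: A₁E₁ = 6327000 N, A₂E₂ = 2655000 N, ΣAE = 8981000 N.
σ₂ = P·E₂/ΣAE = 7080·2720/8981000 = 2.144 MPa.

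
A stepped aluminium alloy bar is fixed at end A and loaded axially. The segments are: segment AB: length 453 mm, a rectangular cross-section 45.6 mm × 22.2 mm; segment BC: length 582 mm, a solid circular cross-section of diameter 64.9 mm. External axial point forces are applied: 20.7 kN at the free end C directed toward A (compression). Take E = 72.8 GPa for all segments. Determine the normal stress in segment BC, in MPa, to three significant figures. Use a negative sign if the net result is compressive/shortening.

Internal axial forces (sectioning from the free end, tension +): N_BC = -20.7 kN, N_AB = -20.7 kN.
A_BC = 3308 mm².
σ_BC = N_BC/A_BC = -20700/3308 = -6.257 MPa.

-6.26 MPa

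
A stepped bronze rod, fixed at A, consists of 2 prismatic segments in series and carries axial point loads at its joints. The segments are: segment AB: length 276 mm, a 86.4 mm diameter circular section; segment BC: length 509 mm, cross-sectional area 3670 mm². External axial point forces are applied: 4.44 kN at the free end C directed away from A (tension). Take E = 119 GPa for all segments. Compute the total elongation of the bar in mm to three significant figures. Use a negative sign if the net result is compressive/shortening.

0.00693 mm

Internal axial forces (sectioning from the free end, tension +): N_BC = 4.44 kN, N_AB = 4.44 kN.
A_AB = 5863 mm².
δ_AB = 4440·276/(5863·119000) = 0.001756 mm
δ_BC = 4440·509/(3670·119000) = 0.005175 mm
δ = Σδ_i = 0.006931 mm.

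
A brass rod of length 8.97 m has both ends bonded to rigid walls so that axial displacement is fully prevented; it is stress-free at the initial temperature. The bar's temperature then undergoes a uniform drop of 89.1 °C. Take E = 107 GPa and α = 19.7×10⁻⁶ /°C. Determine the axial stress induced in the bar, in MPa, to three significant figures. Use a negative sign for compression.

Free thermal expansion αLΔT = 19.7e-6 · 8970 · -89.1 = -15.74 mm.
The walls impose strain ε = −(-15.74)/8970 = 1.7553e-03; σ = Eε = 107000 · 1.7553e-03 = 187.8 MPa.

188 MPa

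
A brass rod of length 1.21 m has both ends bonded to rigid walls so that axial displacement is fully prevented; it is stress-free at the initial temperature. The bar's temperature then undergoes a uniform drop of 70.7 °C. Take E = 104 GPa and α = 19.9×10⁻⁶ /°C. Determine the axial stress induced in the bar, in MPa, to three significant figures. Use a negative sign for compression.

146 MPa

Free thermal expansion αLΔT = 19.9e-6 · 1210 · -70.7 = -1.702 mm.
The walls impose strain ε = −(-1.702)/1210 = 1.4069e-03; σ = Eε = 104000 · 1.4069e-03 = 146.3 MPa.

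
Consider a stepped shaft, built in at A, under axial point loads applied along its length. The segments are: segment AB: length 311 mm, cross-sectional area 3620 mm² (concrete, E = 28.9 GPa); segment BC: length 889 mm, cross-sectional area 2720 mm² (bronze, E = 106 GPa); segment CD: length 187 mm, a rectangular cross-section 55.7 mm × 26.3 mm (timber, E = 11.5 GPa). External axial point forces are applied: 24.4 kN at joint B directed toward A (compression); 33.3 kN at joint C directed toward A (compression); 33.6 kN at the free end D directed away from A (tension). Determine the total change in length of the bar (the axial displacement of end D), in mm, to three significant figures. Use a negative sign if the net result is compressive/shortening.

0.302 mm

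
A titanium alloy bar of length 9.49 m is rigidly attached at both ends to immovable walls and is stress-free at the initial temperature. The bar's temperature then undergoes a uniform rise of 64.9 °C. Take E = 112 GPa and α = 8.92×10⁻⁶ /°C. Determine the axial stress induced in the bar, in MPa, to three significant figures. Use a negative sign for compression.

Free thermal expansion αLΔT = 8.92e-6 · 9490 · 64.9 = 5.494 mm.
The walls impose strain ε = −(5.494)/9490 = -5.7891e-04; σ = Eε = 112000 · -5.7891e-04 = -64.84 MPa.

-64.8 MPa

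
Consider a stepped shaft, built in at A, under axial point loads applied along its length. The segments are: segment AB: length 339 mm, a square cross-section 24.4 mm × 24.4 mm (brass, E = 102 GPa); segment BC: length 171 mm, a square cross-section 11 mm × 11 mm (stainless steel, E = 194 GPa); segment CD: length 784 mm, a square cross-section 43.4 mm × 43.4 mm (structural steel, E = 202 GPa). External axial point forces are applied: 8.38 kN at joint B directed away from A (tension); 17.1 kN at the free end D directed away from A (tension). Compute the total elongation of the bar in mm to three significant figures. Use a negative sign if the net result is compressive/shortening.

Internal axial forces (sectioning from the free end, tension +): N_CD = 17.1 kN, N_BC = 17.1 kN, N_AB = 25.48 kN.
A_AB = 595.4 mm².
A_BC = 121 mm².
A_CD = 1884 mm².
δ_AB = 25480·339/(595.4·102000) = 0.1422 mm
δ_BC = 17100·171/(121·194000) = 0.1246 mm
δ_CD = 17100·784/(1884·202000) = 0.03524 mm
δ = Σδ_i = 0.302 mm.

0.302 mm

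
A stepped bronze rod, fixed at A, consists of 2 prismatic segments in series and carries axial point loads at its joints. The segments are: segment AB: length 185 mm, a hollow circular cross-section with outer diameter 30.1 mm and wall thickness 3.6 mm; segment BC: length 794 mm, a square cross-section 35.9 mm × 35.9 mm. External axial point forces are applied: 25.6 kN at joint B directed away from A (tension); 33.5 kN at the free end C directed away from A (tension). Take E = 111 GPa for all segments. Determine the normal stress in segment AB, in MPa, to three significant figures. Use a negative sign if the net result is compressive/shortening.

Internal axial forces (sectioning from the free end, tension +): N_BC = 33.5 kN, N_AB = 59.1 kN.
A_AB = 299.7 mm².
σ_AB = N_AB/A_AB = 59100/299.7 = 197.2 MPa.

197 MPa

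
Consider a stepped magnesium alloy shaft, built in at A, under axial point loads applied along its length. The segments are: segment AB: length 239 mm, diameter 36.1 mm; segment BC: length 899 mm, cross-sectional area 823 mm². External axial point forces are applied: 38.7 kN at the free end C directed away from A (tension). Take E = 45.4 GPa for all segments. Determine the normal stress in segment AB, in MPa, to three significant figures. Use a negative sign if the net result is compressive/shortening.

37.8 MPa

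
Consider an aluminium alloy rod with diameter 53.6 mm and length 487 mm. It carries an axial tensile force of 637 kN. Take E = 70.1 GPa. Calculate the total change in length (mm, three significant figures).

A = 2256 mm².
δ_mech = NL/(AE) = 637000·487/(2256·70100) = 1.961 mm.

1.96 mm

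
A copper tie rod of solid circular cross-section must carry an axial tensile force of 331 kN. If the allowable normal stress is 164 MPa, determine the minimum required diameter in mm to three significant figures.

50.7 mm

Required area A ≥ P/σ_allow = 331000/164 = 2018 mm².
For a solid circular section, d ≥ √(4A/π) = 50.69 mm.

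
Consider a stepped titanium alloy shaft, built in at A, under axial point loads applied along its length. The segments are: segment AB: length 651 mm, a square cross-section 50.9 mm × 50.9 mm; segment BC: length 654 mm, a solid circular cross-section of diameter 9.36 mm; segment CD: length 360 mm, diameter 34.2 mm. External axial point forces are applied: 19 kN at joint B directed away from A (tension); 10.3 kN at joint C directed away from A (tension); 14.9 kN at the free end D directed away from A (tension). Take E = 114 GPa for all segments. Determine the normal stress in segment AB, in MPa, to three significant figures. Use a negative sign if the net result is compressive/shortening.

Internal axial forces (sectioning from the free end, tension +): N_CD = 14.9 kN, N_BC = 25.2 kN, N_AB = 44.2 kN.
A_AB = 2591 mm².
σ_AB = N_AB/A_AB = 44200/2591 = 17.06 MPa.

17.1 MPa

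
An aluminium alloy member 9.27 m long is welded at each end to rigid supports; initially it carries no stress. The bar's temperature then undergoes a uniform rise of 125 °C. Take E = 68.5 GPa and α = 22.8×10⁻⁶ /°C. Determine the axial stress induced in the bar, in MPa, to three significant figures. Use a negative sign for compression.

-195 MPa

Free thermal expansion αLΔT = 22.8e-6 · 9270 · 125 = 26.42 mm.
The walls impose strain ε = −(26.42)/9270 = -2.8500e-03; σ = Eε = 68500 · -2.8500e-03 = -195.2 MPa.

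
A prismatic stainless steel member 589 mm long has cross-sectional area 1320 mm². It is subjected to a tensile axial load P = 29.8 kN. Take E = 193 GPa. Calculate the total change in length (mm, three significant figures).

0.0689 mm

δ_mech = NL/(AE) = 29800·589/(1320·193000) = 0.0689 mm.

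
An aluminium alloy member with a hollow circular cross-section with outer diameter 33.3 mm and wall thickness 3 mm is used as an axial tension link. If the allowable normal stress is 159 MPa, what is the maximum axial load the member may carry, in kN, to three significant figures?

45.4 kN

A = 285.6 mm².
P_max = σ_allow · A = 159 · 285.6 = 45410 N = 45.41 kN.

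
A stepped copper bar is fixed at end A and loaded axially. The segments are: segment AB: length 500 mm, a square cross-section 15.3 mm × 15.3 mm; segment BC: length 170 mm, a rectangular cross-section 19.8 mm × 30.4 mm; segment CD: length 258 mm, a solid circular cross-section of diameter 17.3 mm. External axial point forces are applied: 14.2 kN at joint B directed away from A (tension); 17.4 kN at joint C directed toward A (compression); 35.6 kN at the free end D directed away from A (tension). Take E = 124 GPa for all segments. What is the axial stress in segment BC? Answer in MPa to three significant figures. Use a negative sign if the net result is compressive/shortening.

Internal axial forces (sectioning from the free end, tension +): N_CD = 35.6 kN, N_BC = 18.2 kN, N_AB = 32.4 kN.
A_BC = 601.9 mm².
σ_BC = N_BC/A_BC = 18200/601.9 = 30.24 MPa.

30.2 MPa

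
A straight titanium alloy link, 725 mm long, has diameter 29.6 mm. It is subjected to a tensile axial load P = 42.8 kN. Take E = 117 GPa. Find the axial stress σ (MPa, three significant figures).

62.2 MPa

A = 688.1 mm².
σ = N/A = 42800/688.1 = 62.2 MPa.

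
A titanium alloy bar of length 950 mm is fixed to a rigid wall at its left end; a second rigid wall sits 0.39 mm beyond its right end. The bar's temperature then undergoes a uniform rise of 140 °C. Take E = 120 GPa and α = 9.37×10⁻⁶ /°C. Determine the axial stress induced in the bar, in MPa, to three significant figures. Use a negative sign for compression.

Free thermal expansion αLΔT = 9.37e-6 · 950 · 140 = 1.246 mm.
The walls engage after the gap closes; constrained expansion = 1.246 − 0.39 = 0.8562 mm.
The walls impose strain ε = −(0.8562)/950 = -9.0127e-04; σ = Eε = 120000 · -9.0127e-04 = -108.2 MPa.

-108 MPa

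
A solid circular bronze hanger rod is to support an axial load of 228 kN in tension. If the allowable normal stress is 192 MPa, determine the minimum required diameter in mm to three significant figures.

38.9 mm

Required area A ≥ P/σ_allow = 228000/192 = 1188 mm².
For a solid circular section, d ≥ √(4A/π) = 38.88 mm.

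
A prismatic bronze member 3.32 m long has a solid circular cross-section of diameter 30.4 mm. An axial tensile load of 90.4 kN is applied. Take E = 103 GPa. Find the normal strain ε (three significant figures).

0.00121

A = 725.8 mm².
σ = N/A = 124.5 MPa; ε = σ/E = 124.5/103000 = 1.209e-03.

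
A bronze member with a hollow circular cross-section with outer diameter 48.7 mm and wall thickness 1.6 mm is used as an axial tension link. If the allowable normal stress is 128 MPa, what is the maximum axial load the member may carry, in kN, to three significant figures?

A = 236.8 mm².
P_max = σ_allow · A = 128 · 236.8 = 30300 N = 30.3 kN.

30.3 kN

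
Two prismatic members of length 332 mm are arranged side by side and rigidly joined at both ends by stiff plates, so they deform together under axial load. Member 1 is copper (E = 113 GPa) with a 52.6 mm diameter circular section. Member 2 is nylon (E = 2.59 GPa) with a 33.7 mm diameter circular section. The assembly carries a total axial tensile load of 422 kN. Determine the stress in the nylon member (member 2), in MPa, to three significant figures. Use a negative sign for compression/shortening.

A_1 = 2173 mm².
A_2 = 892 mm².
Equal strain + equilibrium ⇒ each member carries load in proportion to AE: A₁E₁ = 245500000 N, A₂E₂ = 2310000 N, ΣAE = 247900000 N.
σ₂ = P·E₂/ΣAE = 422000·2590/247900000 = 4.41 MPa.

4.41 MPa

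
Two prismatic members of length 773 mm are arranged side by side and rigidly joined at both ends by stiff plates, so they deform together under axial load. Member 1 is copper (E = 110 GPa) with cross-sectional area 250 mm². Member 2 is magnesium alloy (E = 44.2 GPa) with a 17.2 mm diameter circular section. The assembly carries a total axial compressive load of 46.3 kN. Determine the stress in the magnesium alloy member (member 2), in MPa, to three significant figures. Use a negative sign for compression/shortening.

-54.2 MPa

A_2 = 232.4 mm².
Equal strain + equilibrium ⇒ each member carries load in proportion to AE: A₁E₁ = 27500000 N, A₂E₂ = 10270000 N, ΣAE = 37770000 N.
σ₂ = P·E₂/ΣAE = -46300·44200/37770000 = -54.18 MPa.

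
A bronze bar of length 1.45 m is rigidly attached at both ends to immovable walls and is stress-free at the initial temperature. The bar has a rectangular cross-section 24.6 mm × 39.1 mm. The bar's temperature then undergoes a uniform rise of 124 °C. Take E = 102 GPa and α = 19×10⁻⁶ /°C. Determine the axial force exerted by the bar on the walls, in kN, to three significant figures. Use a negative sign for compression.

-231 kN

Free thermal expansion αLΔT = 19e-6 · 1450 · 124 = 3.416 mm.
The walls impose strain ε = −(3.416)/1450 = -2.3560e-03; σ = Eε = 102000 · -2.3560e-03 = -240.3 MPa.
Wall reaction R = σ·A = -240.3·961.9 = -231100 N = -231.1 kN.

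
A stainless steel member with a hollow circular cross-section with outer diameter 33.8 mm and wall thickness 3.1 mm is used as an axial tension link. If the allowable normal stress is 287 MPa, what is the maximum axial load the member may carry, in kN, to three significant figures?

A = 299 mm².
P_max = σ_allow · A = 287 · 299 = 85810 N = 85.81 kN.

85.8 kN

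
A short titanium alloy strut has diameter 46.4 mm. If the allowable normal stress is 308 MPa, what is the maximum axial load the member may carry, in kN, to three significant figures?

A = 1691 mm².
P_max = σ_allow · A = 308 · 1691 = 520800 N = 520.8 kN.

521 kN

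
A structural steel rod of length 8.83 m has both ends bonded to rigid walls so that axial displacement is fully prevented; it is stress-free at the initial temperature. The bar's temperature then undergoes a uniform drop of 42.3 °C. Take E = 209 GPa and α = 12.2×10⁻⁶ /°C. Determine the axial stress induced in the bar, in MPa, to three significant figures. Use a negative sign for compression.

Free thermal expansion αLΔT = 12.2e-6 · 8830 · -42.3 = -4.557 mm.
The walls impose strain ε = −(-4.557)/8830 = 5.1606e-04; σ = Eε = 209000 · 5.1606e-04 = 107.9 MPa.

108 MPa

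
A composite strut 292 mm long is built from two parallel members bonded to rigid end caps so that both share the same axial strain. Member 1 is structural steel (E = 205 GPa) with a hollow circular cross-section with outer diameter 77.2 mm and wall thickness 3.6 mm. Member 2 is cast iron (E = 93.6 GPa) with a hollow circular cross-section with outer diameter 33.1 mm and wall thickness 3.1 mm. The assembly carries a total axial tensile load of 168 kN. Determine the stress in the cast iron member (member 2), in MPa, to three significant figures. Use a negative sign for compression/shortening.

79.4 MPa

A_1 = 832.4 mm².
A_2 = 292.2 mm².
Equal strain + equilibrium ⇒ each member carries load in proportion to AE: A₁E₁ = 170600000 N, A₂E₂ = 27350000 N, ΣAE = 198000000 N.
σ₂ = P·E₂/ΣAE = 168000·93600/198000000 = 79.42 MPa.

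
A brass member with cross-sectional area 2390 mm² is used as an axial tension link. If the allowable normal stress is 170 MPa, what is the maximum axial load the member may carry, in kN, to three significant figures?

P_max = σ_allow · A = 170 · 2390 = 406300 N = 406.3 kN.

406 kN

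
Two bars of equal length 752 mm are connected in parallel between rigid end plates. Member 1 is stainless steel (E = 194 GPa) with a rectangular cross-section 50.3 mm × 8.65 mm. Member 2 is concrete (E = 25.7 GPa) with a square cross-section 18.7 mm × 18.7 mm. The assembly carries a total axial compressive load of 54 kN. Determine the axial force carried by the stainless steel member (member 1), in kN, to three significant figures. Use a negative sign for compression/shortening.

-48.8 kN

A_1 = 435.1 mm².
A_2 = 349.7 mm².
Equal strain + equilibrium ⇒ each member carries load in proportion to AE: A₁E₁ = 84410000 N, A₂E₂ = 8987000 N, ΣAE = 93400000 N.
F₁ = P·A₁E₁/ΣAE = -54000·84410000/93400000 = -48800 N.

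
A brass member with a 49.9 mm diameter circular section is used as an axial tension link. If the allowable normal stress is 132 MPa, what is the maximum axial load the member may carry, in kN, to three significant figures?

A = 1956 mm².
P_max = σ_allow · A = 132 · 1956 = 258100 N = 258.1 kN.

258 kN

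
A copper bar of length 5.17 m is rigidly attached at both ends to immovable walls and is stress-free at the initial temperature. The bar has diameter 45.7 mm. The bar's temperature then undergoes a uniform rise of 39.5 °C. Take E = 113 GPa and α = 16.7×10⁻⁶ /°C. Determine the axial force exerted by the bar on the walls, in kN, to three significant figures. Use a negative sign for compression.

Free thermal expansion αLΔT = 16.7e-6 · 5170 · 39.5 = 3.41 mm.
The walls impose strain ε = −(3.41)/5170 = -6.5965e-04; σ = Eε = 113000 · -6.5965e-04 = -74.54 MPa.
Wall reaction R = σ·A = -74.54·1640 = -122300 N = -122.3 kN.

-122 kN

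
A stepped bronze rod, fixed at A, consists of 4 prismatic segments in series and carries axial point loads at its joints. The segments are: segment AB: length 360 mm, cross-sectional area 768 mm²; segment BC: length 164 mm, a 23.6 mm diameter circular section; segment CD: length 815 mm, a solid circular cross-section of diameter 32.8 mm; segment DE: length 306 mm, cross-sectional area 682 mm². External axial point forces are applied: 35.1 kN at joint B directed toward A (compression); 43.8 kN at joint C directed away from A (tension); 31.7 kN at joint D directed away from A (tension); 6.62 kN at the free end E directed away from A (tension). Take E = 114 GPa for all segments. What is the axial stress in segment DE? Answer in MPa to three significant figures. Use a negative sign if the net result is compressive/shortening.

9.71 MPa

Internal axial forces (sectioning from the free end, tension +): N_DE = 6.62 kN, N_CD = 38.32 kN, N_BC = 82.12 kN, N_AB = 47.02 kN.
σ_DE = N_DE/A_DE = 6620/682 = 9.707 MPa.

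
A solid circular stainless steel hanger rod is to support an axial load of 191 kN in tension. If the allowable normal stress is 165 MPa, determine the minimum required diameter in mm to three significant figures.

Required area A ≥ P/σ_allow = 191000/165 = 1158 mm².
For a solid circular section, d ≥ √(4A/π) = 38.39 mm.

38.4 mm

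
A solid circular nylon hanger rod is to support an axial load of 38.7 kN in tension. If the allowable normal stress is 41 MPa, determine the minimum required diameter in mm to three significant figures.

34.7 mm

Required area A ≥ P/σ_allow = 38700/41 = 943.9 mm².
For a solid circular section, d ≥ √(4A/π) = 34.67 mm.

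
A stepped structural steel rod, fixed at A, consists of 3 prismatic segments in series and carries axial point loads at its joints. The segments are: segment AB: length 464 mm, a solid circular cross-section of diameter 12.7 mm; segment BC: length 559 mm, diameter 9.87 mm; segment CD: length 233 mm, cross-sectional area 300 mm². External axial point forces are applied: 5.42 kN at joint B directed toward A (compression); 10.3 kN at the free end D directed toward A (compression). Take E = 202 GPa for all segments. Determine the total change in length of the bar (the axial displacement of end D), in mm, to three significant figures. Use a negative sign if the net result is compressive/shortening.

-0.697 mm

Internal axial forces (sectioning from the free end, tension +): N_CD = -10.3 kN, N_BC = -10.3 kN, N_AB = -15.72 kN.
A_AB = 126.7 mm².
A_BC = 76.51 mm².
δ_AB = -15720·464/(126.7·202000) = -0.2851 mm
δ_BC = -10300·559/(76.51·202000) = -0.3725 mm
δ_CD = -10300·233/(300·202000) = -0.0396 mm
δ = Σδ_i = -0.6972 mm.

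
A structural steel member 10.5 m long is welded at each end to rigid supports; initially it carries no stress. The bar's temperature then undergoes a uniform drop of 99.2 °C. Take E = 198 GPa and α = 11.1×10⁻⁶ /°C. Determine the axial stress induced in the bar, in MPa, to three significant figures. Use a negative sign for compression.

Free thermal expansion αLΔT = 11.1e-6 · 10500 · -99.2 = -11.56 mm.
The walls impose strain ε = −(-11.56)/10500 = 1.1011e-03; σ = Eε = 198000 · 1.1011e-03 = 218 MPa.

218 MPa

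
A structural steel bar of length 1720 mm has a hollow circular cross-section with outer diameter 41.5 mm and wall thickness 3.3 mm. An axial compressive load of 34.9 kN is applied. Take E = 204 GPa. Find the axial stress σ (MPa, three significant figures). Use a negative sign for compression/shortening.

-88.1 MPa

A = 396 mm².
σ = N/A = -34900/396 = -88.12 MPa.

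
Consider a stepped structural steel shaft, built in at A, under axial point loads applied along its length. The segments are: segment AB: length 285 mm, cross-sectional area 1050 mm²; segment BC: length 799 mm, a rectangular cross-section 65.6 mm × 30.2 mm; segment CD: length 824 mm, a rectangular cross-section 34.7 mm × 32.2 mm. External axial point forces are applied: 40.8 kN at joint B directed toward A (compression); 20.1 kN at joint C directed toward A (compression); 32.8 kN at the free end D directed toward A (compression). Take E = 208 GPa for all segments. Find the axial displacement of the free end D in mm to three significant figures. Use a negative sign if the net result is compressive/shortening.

-0.341 mm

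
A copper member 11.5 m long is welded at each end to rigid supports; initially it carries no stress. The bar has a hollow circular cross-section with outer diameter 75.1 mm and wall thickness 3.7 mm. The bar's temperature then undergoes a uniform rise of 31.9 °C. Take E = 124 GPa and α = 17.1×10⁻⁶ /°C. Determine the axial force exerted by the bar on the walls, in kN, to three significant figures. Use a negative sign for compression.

Free thermal expansion αLΔT = 17.1e-6 · 11500 · 31.9 = 6.273 mm.
The walls impose strain ε = −(6.273)/11500 = -5.4549e-04; σ = Eε = 124000 · -5.4549e-04 = -67.64 MPa.
Wall reaction R = σ·A = -67.64·829.9 = -56140 N = -56.14 kN.

-56.1 kN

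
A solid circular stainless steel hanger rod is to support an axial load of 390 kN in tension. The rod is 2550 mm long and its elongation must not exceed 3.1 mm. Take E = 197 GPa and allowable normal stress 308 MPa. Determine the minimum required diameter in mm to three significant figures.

Required area A ≥ P/σ_allow = 390000/308 = 1266 mm².
For a solid circular section, d ≥ √(4A/π) = 40.15 mm.
Elongation limit: A ≥ PL/(Eδ_allow) = 390000·2550/(197000·3.1) = 1628 mm² ⇒ d ≥ 45.53 mm.
The elongation limit governs.

45.5 mm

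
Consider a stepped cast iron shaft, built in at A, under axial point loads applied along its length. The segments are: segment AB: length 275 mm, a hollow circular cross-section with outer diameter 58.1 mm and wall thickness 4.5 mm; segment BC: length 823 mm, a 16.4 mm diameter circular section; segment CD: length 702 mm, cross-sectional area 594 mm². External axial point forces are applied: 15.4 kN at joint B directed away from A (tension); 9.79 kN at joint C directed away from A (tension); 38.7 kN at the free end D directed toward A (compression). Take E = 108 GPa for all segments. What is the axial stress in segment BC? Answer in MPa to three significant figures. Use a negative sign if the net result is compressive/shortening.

-137 MPa

Internal axial forces (sectioning from the free end, tension +): N_CD = -38.7 kN, N_BC = -28.91 kN, N_AB = -13.51 kN.
A_BC = 211.2 mm².
σ_BC = N_BC/A_BC = -28910/211.2 = -136.9 MPa.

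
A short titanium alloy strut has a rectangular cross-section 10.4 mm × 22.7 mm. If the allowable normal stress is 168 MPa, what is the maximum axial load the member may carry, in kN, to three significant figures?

39.7 kN

A = 236.1 mm².
P_max = σ_allow · A = 168 · 236.1 = 39660 N = 39.66 kN.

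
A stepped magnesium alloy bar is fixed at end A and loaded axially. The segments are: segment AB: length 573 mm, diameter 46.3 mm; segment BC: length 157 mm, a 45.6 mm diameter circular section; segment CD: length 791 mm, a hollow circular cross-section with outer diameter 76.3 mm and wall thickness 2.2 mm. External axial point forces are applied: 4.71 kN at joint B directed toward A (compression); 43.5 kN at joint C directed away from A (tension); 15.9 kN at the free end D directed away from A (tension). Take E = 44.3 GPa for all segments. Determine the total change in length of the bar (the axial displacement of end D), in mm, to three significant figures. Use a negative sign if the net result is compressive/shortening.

1.10 mm

Internal axial forces (sectioning from the free end, tension +): N_CD = 15.9 kN, N_BC = 59.4 kN, N_AB = 54.69 kN.
A_AB = 1684 mm².
A_BC = 1633 mm².
A_CD = 512.1 mm².
δ_AB = 54690·573/(1684·44300) = 0.4202 mm
δ_BC = 59400·157/(1633·44300) = 0.1289 mm
δ_CD = 15900·791/(512.1·44300) = 0.5543 mm
δ = Σδ_i = 1.103 mm.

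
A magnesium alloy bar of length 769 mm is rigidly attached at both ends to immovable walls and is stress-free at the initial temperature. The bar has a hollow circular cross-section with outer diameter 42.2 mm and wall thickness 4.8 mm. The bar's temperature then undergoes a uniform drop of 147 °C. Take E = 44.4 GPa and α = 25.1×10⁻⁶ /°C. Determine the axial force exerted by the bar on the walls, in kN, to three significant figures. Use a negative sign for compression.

Free thermal expansion αLΔT = 25.1e-6 · 769 · -147 = -2.837 mm.
The walls impose strain ε = −(-2.837)/769 = 3.6897e-03; σ = Eε = 44400 · 3.6897e-03 = 163.8 MPa.
Wall reaction R = σ·A = 163.8·564 = 92390 N = 92.39 kN.

92.4 kN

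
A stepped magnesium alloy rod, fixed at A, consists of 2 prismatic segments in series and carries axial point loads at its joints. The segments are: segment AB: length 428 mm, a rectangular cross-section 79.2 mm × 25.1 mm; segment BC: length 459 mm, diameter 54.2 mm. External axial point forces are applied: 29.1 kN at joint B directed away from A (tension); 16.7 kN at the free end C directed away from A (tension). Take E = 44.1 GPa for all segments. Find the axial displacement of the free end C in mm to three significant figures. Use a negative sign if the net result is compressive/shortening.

Internal axial forces (sectioning from the free end, tension +): N_BC = 16.7 kN, N_AB = 45.8 kN.
A_AB = 1988 mm².
A_BC = 2307 mm².
δ_AB = 45800·428/(1988·44100) = 0.2236 mm
δ_BC = 16700·459/(2307·44100) = 0.07534 mm
δ = Σδ_i = 0.2989 mm.

0.299 mm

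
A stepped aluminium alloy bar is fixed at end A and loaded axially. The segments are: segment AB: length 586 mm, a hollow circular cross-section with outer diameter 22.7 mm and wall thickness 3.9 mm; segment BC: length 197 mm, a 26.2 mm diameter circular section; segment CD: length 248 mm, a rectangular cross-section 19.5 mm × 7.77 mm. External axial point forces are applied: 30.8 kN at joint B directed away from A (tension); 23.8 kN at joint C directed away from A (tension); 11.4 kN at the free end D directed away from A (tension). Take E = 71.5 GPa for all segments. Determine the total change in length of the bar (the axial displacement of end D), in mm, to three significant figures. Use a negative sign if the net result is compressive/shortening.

2.79 mm

Internal axial forces (sectioning from the free end, tension +): N_CD = 11.4 kN, N_BC = 35.2 kN, N_AB = 66 kN.
A_AB = 230.3 mm².
A_BC = 539.1 mm².
A_CD = 151.5 mm².
δ_AB = 66000·586/(230.3·71500) = 2.348 mm
δ_BC = 35200·197/(539.1·71500) = 0.1799 mm
δ_CD = 11400·248/(151.5·71500) = 0.261 mm
δ = Σδ_i = 2.789 mm.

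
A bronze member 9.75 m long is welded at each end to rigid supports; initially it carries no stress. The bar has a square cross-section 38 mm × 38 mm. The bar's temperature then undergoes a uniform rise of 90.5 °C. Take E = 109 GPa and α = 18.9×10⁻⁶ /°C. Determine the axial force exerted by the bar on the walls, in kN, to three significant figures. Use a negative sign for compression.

-269 kN

Free thermal expansion αLΔT = 18.9e-6 · 9750 · 90.5 = 16.68 mm.
The walls impose strain ε = −(16.68)/9750 = -1.7104e-03; σ = Eε = 109000 · -1.7104e-03 = -186.4 MPa.
Wall reaction R = σ·A = -186.4·1444 = -269200 N = -269.2 kN.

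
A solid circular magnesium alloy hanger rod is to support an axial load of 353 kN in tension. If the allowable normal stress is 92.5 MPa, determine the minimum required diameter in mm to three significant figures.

Required area A ≥ P/σ_allow = 353000/92.5 = 3816 mm².
For a solid circular section, d ≥ √(4A/π) = 69.71 mm.

69.7 mm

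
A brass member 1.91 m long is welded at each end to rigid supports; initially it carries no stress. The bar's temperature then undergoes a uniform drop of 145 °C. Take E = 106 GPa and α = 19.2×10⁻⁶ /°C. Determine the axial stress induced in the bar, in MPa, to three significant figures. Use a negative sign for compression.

295 MPa

Free thermal expansion αLΔT = 19.2e-6 · 1910 · -145 = -5.317 mm.
The walls impose strain ε = −(-5.317)/1910 = 2.7840e-03; σ = Eε = 106000 · 2.7840e-03 = 295.1 MPa.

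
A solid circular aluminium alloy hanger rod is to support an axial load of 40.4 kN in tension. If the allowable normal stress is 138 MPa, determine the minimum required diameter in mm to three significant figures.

19.3 mm

Required area A ≥ P/σ_allow = 40400/138 = 292.8 mm².
For a solid circular section, d ≥ √(4A/π) = 19.31 mm.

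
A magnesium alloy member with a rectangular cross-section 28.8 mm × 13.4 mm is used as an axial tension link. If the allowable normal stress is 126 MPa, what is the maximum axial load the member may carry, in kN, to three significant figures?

48.6 kN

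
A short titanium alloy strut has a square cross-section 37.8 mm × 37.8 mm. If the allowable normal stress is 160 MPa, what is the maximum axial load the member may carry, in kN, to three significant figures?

A = 1429 mm².
P_max = σ_allow · A = 160 · 1429 = 228600 N = 228.6 kN.

229 kN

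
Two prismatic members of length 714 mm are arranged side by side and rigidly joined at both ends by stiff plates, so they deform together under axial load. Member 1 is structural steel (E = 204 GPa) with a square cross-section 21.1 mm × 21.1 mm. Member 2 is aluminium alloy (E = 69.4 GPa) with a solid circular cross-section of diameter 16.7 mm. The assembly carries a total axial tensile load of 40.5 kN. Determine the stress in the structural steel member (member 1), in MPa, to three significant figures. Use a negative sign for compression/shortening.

A_1 = 445.2 mm².
A_2 = 219 mm².
Equal strain + equilibrium ⇒ each member carries load in proportion to AE: A₁E₁ = 90820000 N, A₂E₂ = 15200000 N, ΣAE = 106000000 N.
σ₁ = P·E₁/ΣAE = 40500·204000/106000000 = 77.93 MPa.

77.9 MPa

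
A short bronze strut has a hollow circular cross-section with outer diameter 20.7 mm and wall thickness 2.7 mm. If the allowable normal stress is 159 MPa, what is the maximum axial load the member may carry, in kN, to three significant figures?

24.3 kN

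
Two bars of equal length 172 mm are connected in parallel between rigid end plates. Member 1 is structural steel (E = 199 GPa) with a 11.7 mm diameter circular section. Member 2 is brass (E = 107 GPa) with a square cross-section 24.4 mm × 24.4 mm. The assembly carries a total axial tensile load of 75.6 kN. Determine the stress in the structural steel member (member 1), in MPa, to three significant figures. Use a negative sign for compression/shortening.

A_1 = 107.5 mm².
A_2 = 595.4 mm².
Equal strain + equilibrium ⇒ each member carries load in proportion to AE: A₁E₁ = 21400000 N, A₂E₂ = 63700000 N, ΣAE = 85100000 N.
σ₁ = P·E₁/ΣAE = 75600·199000/85100000 = 176.8 MPa.

177 MPa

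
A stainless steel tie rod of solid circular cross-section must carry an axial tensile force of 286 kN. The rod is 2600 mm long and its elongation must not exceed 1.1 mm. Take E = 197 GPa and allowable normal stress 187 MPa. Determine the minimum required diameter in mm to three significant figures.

66.1 mm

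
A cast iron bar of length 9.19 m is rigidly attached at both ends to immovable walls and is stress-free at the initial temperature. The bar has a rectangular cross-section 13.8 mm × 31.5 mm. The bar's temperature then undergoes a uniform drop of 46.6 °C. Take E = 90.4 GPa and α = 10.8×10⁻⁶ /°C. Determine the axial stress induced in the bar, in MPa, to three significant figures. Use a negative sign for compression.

45.5 MPa

Free thermal expansion αLΔT = 10.8e-6 · 9190 · -46.6 = -4.625 mm.
The walls impose strain ε = −(-4.625)/9190 = 5.0328e-04; σ = Eε = 90400 · 5.0328e-04 = 45.5 MPa.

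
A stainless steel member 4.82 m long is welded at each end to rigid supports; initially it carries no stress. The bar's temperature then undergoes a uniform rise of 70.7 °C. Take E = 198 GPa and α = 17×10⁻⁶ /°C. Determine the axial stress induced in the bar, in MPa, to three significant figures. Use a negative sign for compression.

Free thermal expansion αLΔT = 17e-6 · 4820 · 70.7 = 5.793 mm.
The walls impose strain ε = −(5.793)/4820 = -1.2019e-03; σ = Eε = 198000 · -1.2019e-03 = -238 MPa.

-238 MPa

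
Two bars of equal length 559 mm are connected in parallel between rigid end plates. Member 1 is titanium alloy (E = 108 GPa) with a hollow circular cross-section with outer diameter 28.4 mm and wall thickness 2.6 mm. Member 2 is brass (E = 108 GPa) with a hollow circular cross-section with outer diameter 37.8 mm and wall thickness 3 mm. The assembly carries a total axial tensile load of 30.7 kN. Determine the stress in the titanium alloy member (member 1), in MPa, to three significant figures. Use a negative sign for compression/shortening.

A_1 = 210.7 mm².
A_2 = 328 mm².
Equal strain + equilibrium ⇒ each member carries load in proportion to AE: A₁E₁ = 22760000 N, A₂E₂ = 35420000 N, ΣAE = 58180000 N.
σ₁ = P·E₁/ΣAE = 30700·108000/58180000 = 56.99 MPa.

57.0 MPa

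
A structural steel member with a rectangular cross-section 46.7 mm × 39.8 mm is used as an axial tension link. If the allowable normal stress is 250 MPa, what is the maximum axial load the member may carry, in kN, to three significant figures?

A = 1859 mm².
P_max = σ_allow · A = 250 · 1859 = 464700 N = 464.7 kN.

465 kN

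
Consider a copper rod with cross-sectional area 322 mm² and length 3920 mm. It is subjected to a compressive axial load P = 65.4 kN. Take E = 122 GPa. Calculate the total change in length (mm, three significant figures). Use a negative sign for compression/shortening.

δ_mech = NL/(AE) = -65400·3920/(322·122000) = -6.526 mm.

-6.53 mm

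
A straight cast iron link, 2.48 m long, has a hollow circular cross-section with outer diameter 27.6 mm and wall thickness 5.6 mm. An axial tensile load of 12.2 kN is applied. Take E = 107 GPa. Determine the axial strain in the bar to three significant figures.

2.95e-04

A = 387 mm².
σ = N/A = 31.52 MPa; ε = σ/E = 31.52/107000 = 2.946e-04.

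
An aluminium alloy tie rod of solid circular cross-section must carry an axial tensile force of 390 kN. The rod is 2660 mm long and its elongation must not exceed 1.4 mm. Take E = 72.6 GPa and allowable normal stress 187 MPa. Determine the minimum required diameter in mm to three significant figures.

114 mm

Required area A ≥ P/σ_allow = 390000/187 = 2086 mm².
For a solid circular section, d ≥ √(4A/π) = 51.53 mm.
Elongation limit: A ≥ PL/(Eδ_allow) = 390000·2660/(72600·1.4) = 10210 mm² ⇒ d ≥ 114 mm.
The elongation limit governs.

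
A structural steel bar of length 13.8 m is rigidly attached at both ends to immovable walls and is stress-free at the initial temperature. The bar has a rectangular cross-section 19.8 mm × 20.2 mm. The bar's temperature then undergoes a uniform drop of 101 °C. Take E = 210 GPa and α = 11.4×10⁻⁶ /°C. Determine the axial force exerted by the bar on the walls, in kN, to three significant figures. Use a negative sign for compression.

96.7 kN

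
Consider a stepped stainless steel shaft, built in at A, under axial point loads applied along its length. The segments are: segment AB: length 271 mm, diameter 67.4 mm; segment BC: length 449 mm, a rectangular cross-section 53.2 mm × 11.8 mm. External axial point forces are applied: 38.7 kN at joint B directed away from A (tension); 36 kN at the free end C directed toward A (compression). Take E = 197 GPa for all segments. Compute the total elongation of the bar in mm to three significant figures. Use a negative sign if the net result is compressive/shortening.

-0.130 mm

Internal axial forces (sectioning from the free end, tension +): N_BC = -36 kN, N_AB = 2.7 kN.
A_AB = 3568 mm².
A_BC = 627.8 mm².
δ_AB = 2700·271/(3568·197000) = 0.001041 mm
δ_BC = -36000·449/(627.8·197000) = -0.1307 mm
δ = Σδ_i = -0.1297 mm.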